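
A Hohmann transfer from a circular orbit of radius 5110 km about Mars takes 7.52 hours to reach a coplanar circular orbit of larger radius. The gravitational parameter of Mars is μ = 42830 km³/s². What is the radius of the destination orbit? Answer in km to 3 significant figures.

Transfer time t = 7.52 hours = 27072 s, and t = π√(a_t³/μ).
So a_t = (μ t²/π²)^(1/3) = (42830 × (27072)² / π²)^(1/3) = 14706 km.
Since a_t = (r₁ + r₂)/2, r₂ = 2a_t − r₁ = 2×14706 − 5110 = 24302 km.

r₂ = 24300 km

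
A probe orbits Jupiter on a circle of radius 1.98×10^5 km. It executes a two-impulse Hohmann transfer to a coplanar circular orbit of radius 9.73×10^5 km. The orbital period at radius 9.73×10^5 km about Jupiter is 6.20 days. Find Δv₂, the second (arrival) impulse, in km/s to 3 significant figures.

From Kepler's third law T² = 4π²r³/μ at r = 9.73×10^5 km, T = 6.20 days = 6.20 × 86400 s = 5.3568×10^5 s: μ = 4π²r³/T² = 1.26732×10^8 km³/s².
The Hohmann ellipse has a_t = (r₁ + r₂)/2 = 5.855×10^5 km.
Circular speed at r = 9.730×10^5 km: v_c = √(μ/r) = 11.413 km/s.
Transfer-orbit speed at the same r (vis-viva, a = a_t): v_t = √[μ(2/r − 1/a_t)] = 6.6368 km/s.
Δv₂ = |v_t − v_c| = |6.6368 − 11.413| = 4.776 km/s.

Δv₂ = 4.78 km/s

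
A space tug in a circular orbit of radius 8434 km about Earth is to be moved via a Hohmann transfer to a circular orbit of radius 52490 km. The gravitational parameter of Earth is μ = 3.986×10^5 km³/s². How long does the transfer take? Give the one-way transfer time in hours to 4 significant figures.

Transfer-ellipse semi-major axis a_t = (r₁ + r₂)/2 = (8434 + 52490)/2 = 30462 km.
Half the transfer-orbit period gives t = π√(a_t³/μ) = 26456 s.
Converting: 26456 s ÷ 3600 s/hour = 7.349 hours.

t = 7.349 hours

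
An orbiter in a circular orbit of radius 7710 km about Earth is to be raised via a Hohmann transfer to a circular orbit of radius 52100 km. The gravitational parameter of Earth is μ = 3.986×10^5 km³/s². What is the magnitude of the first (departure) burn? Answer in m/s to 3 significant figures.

Δv₁ = 2300 m/s

Semi-major axis of the transfer orbit: a_t = (7710 + 52100)/2 = 29905 km.
Circular speed at r = 7710 km: v_c = √(μ/r) = 7.190 km/s.
Vis-viva on the transfer ellipse at r = 7710 km gives v_t = √[μ(2/r − 1/a_t)] = 9.490 km/s.
Δv₁ = |v_t − v_c| = |9.490 − 7.190| = 2.300 km/s.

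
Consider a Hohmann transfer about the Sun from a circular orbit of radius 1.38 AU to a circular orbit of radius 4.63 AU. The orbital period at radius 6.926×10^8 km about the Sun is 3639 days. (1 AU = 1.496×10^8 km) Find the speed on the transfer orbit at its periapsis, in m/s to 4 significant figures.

v = 31470 m/s

From Kepler's third law T² = 4π²r³/μ at r = 6.926×10^8 km, T = 3639 days = 3639 × 86400 s = 3.144096×10^8 s: μ = 4π²r³/T² = 1.32683×10^11 km³/s².
In km: r₁ = 1.38 × 1.496×10^8 = 2.06448×10^8 km; r₂ = 4.63 × 1.496×10^8 = 6.92648×10^8 km.
The Hohmann ellipse has a_t = (r₁ + r₂)/2 = 4.49548×10^8 km.
At periapsis, r = 2.06448×10^8 km.
Applying v² = μ(2/r − 1/a_t): v = 31.47 km/s.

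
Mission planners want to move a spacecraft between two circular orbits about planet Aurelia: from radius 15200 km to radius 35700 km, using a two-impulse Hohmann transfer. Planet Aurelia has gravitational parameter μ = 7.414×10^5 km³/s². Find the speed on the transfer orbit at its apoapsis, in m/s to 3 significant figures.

v = 3520 m/s

Semi-major axis of the transfer orbit: a_t = (15200 + 35700)/2 = 25450 km.
At apoapsis, r = 35700 km.
Vis-viva: v = √[μ(2/r − 1/a_t)] = √[7.414×10^5 × (2/35700 − 1/25450)] = 3.522 km/s.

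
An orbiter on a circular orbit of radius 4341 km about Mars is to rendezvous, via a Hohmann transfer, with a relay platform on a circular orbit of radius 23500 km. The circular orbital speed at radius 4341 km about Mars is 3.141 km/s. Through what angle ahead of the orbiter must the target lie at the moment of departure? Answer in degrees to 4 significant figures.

φ = 97.94°

From the circular-orbit relation v² = μ/r at r = 4341 km: μ = v²r = (3.141)² × 4341 = 42827.8 km³/s².
Semi-major axis of the transfer orbit: a_t = (4341 + 23500)/2 = 13920.5 km.
The half-period of the transfer ellipse is t = π√(a_t³/μ) = 24933 s.
Target angular speed ω₂ = √(μ/r₂³) = 5.7446×10^-5 rad/s.
Angle swept by the target during transfer: ω₂·t = 1.4323 rad = 82.06°.
Arrival is 180° from departure on the ellipse, so φ = 180° − 82.06° = 97.94°.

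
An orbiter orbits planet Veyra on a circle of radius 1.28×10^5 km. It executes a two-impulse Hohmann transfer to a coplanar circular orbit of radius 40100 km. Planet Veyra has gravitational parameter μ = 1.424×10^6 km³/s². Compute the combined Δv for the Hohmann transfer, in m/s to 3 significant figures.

Δv = 2430 m/s

The Hohmann ellipse has a_t = (r₁ + r₂)/2 = 84050 km.
Circular speed at r₁: v₁ = √(μ/r₁) = √(1.424×10^6/1.280×10^5) = 3.3354 km/s.
On the transfer ellipse at r₁, vis-viva gives v_a = √[μ(2/r₁ − 1/a_t)] = 2.3038 km/s.
First burn Δv₁ = |v_a − v₁| = 1.0316 km/s.
At r₂, v₂ = √(μ/r₂) = 5.9591 km/s.
Transfer-orbit speed at r₂: v_p = √[μ(2/r₂ − 1/a_t)] = 7.3539 km/s.
Second burn Δv₂ = |v₂ − v_p| = 1.3948 km/s.
Total Δv = Δv₁ + Δv₂ = 2.426 km/s.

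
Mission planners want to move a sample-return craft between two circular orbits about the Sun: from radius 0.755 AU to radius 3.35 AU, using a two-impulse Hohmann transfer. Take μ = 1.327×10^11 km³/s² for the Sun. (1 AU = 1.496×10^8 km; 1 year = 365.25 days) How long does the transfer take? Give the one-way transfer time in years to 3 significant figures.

In km: r₁ = 0.755 × 1.496×10^8 = 1.12948×10^8 km; r₂ = 3.35 × 1.496×10^8 = 5.0116×10^8 km.
Semi-major axis of the transfer orbit: a_t = (1.12948×10^8 + 5.0116×10^8)/2 = 3.07054×10^8 km.
Transfer time t = π√(a_t³/μ) = π√((3.07054×10^8)³ / 1.327×10^11) = 4.640×10^7 s.
Converting: 4.640×10^7 s ÷ 3.15576×10^7 s/year (365.25 × 86400) = 1.47 years.

t = 1.47 years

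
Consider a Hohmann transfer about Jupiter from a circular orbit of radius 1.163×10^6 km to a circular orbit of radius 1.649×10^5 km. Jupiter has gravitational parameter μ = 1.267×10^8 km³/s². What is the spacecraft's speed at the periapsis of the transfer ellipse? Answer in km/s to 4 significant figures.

v = 36.69 km/s

The Hohmann ellipse has a_t = (r₁ + r₂)/2 = 6.6395×10^5 km.
At periapsis, r = 1.649×10^5 km.
Applying v² = μ(2/r − 1/a_t): v = 36.69 km/s.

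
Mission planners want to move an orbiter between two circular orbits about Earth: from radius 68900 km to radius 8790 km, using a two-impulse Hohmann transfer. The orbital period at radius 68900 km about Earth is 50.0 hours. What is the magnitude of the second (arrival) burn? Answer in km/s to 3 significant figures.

From Kepler's third law T² = 4π²r³/μ at r = 68900 km, T = 50.0 hours = 50.0 × 3600 s = 1.800×10^5 s: μ = 4π²r³/T² = 3.98540×10^5 km³/s².
Semi-major axis of the transfer orbit: a_t = (68900 + 8790)/2 = 38845 km.
On the circular orbit at r = 8790 km, v_c = √(μ/r) = 6.734 km/s.
Transfer-orbit speed at the same r (vis-viva, a = a_t): v_t = √[μ(2/r − 1/a_t)] = 8.968 km/s.
Δv₂ = |v_t − v_c| = |8.968 − 6.734| = 2.234 km/s.

Δv₂ = 2.23 km/s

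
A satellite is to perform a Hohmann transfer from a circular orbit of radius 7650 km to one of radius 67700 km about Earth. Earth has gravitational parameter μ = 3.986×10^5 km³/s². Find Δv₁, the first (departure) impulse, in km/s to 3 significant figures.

Transfer-ellipse semi-major axis a_t = (r₁ + r₂)/2 = (7650 + 67700)/2 = 37675 km.
On the circular orbit at r = 7650 km, v_c = √(μ/r) = 7.218 km/s.
Transfer-orbit speed at the same r (vis-viva, a = a_t): v_t = √[μ(2/r − 1/a_t)] = 9.676 km/s.
Δv₁ = |v_t − v_c| = |9.676 − 7.218| = 2.458 km/s.

Δv₁ = 2.46 km/s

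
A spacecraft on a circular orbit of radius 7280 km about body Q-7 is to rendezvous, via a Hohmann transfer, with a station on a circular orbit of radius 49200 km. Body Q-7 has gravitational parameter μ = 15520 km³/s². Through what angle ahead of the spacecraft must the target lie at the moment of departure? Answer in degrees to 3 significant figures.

φ = 102°

Semi-major axis of the transfer orbit: a_t = (7280 + 49200)/2 = 28240 km.
Transfer time t = π√(a_t³/μ) = 1.1967×10^5 s.
Target angular speed ω₂ = √(μ/r₂³) = 1.1416×10^-5 rad/s.
Angle swept by the target during transfer: ω₂·t = 1.366 rad = 78.27°.
Arrival is 180° from departure on the ellipse, so φ = 180° − 78.27° = 102°.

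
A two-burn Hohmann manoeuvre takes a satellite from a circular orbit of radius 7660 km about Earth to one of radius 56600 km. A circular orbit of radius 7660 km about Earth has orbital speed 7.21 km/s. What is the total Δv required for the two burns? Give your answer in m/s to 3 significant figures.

Δv = 3720 m/s

From the circular-orbit relation v² = μ/r at r = 7660 km: μ = v²r = (7.21)² × 7660 = 3.98198×10^5 km³/s².
Transfer-ellipse semi-major axis a_t = (r₁ + r₂)/2 = (7660 + 56600)/2 = 32130 km.
Circular speed at r₁: v₁ = √(μ/r₁) = √(3.98198×10^5/7660) = 7.2100 km/s.
Transfer-orbit speed at r₁ (v² = μ(2/r − 1/a)): v_p = √[μ(2/r₁ − 1/a_t)] = 9.5695 km/s.
First burn Δv₁ = |v_p − v₁| = 2.3595 km/s.
Circular speed at r₂: v₂ = √(μ/r₂) = 2.6524 km/s.
Transfer-orbit speed at r₂: v_a = √[μ(2/r₂ − 1/a_t)] = 1.2951 km/s.
Second burn Δv₂ = |v₂ − v_a| = 1.3573 km/s.
Δv = Δv₁ + Δv₂ = 2.3595 + 1.3573 = 3.717 km/s.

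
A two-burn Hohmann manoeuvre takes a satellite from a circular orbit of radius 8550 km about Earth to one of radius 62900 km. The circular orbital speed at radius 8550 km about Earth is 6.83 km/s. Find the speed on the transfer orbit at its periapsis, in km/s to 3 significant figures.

From the circular-orbit relation v² = μ/r at r = 8550 km: μ = v²r = (6.83)² × 8550 = 3.98848×10^5 km³/s².
The Hohmann ellipse has a_t = (r₁ + r₂)/2 = 35725 km.
At periapsis, r = 8550 km.
Vis-viva: v = √[μ(2/r − 1/a_t)] = √[3.98848×10^5 × (2/8550 − 1/35725)] = 9.063 km/s.

v = 9.06 km/s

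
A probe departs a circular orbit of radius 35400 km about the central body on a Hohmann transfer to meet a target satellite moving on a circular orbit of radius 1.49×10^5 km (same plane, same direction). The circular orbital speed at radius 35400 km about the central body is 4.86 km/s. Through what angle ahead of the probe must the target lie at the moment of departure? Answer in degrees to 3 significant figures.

φ = 92.4°

From the circular-orbit relation v² = μ/r at r = 35400 km: μ = v²r = (4.86)² × 35400 = 8.36134×10^5 km³/s².
Transfer-ellipse semi-major axis a_t = (r₁ + r₂)/2 = (35400 + 1.490×10^5)/2 = 92200 km.
The half-period of the transfer ellipse is t = π√(a_t³/μ) = 96185 s.
Target angular speed ω₂ = √(μ/r₂³) = 1.5899×10^-5 rad/s.
Angle swept by the target during transfer: ω₂·t = 1.5292 rad = 87.62°.
The probe traverses 180° on the transfer ellipse, so the target must lead by 180° − 87.62° = 92.4°.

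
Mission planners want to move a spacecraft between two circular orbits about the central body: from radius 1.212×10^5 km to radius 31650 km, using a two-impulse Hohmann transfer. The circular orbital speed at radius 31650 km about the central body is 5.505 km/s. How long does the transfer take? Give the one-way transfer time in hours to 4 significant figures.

From the circular-orbit relation v² = μ/r at r = 31650 km: μ = v²r = (5.505)² × 31650 = 9.59154×10^5 km³/s².
Semi-major axis of the transfer orbit: a_t = (1.212×10^5 + 31650)/2 = 76425 km.
By Kepler's third law the transfer-orbit period is T = 2π√(a_t³/μ), so t = T/2 = 67773 s.
Converting: 67773 s ÷ 3600 s/hour = 18.83 hours.

t = 18.83 hours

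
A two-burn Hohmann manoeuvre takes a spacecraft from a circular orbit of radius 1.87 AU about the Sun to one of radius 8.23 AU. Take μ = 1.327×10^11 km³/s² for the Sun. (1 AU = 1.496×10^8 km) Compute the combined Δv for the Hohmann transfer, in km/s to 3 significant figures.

Δv = 10.1 km/s

In km: r₁ = 1.87 × 1.496×10^8 = 2.79752×10^8 km; r₂ = 8.23 × 1.496×10^8 = 1.231208×10^9 km.
Transfer-ellipse semi-major axis a_t = (r₁ + r₂)/2 = (2.79752×10^8 + 1.231208×10^9)/2 = 7.5548×10^8 km.
At r₁ the circular-orbit speed is v₁ = √(μ/r₁) = 21.780 km/s.
On the transfer ellipse at r₁, vis-viva equation gives v_p = √[μ(2/r₁ − 1/a_t)] = 27.804 km/s.
First burn Δv₁ = |v_p − v₁| = 6.024 km/s.
Circular speed at r₂: v₂ = √(μ/r₂) = 10.3817 km/s.
Transfer-orbit speed at r₂: v_a = √[μ(2/r₂ − 1/a_t)] = 6.31749 km/s.
Second burn Δv₂ = |v₂ − v_a| = 4.064 km/s.
Δv = Δv₁ + Δv₂ = 6.024 + 4.064 = 10.09 km/s.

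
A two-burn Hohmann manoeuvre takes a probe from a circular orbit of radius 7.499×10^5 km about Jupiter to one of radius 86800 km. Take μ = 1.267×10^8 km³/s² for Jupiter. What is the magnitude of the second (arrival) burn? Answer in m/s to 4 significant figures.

Δv₂ = 12950 m/s

Transfer-ellipse semi-major axis a_t = (r₁ + r₂)/2 = (7.499×10^5 + 86800)/2 = 4.1835×10^5 km.
On the circular orbit at r = 86800 km, v_c = √(μ/r) = 38.206 km/s.
Vis-viva on the transfer ellipse at r = 86800 km gives v_t = √[μ(2/r − 1/a_t)] = 51.152 km/s.
Δv₂ = |v_t − v_c| = |51.152 − 38.206| = 12.95 km/s.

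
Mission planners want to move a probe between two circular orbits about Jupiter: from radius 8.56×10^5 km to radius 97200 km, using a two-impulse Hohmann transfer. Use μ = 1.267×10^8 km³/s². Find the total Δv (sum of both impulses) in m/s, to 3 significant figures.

Δv = 19000 m/s

Semi-major axis of the transfer orbit: a_t = (8.560×10^5 + 97200)/2 = 4.766×10^5 km.
Circular speed at r₁: v₁ = √(μ/r₁) = √(1.267×10^8/8.560×10^5) = 12.166 km/s.
On the transfer ellipse at r₁, vis-viva equation gives v_a = √[μ(2/r₁ − 1/a_t)] = 5.4942 km/s.
First burn Δv₁ = |v_a − v₁| = 6.672 km/s.
Circular speed at r₂: v₂ = √(μ/r₂) = 36.104 km/s.
Transfer-orbit speed at r₂: v_p = √[μ(2/r₂ − 1/a_t)] = 48.385 km/s.
Second burn Δv₂ = |v₂ − v_p| = 12.28 km/s.
Total Δv = Δv₁ + Δv₂ = 18.95 km/s.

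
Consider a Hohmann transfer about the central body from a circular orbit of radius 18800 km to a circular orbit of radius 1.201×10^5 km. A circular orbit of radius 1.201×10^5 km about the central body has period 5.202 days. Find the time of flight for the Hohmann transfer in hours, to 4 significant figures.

t = 27.45 hours

From Kepler's third law T² = 4π²r³/μ at r = 1.201×10^5 km, T = 5.202 days = 5.202 × 86400 s = 4.494528×10^5 s: μ = 4π²r³/T² = 3.38548×10^5 km³/s².
Transfer-ellipse semi-major axis a_t = (r₁ + r₂)/2 = (18800 + 1.201×10^5)/2 = 69450 km.
Half the transfer-orbit period gives t = π√(a_t³/μ) = 98820 s.
Converting: 98820 s ÷ 3600 s/hour = 27.45 hours.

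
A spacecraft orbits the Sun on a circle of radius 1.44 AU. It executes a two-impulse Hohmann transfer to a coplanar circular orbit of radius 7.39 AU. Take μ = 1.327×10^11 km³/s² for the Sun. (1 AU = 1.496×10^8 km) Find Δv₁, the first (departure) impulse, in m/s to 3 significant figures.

In km: r₁ = 1.44 × 1.496×10^8 = 2.15424×10^8 km; r₂ = 7.39 × 1.496×10^8 = 1.105544×10^9 km.
Semi-major axis of the transfer orbit: a_t = (2.15424×10^8 + 1.105544×10^9)/2 = 6.60484×10^8 km.
Circular speed at r = 2.15424×10^8 km: v_c = √(μ/r) = 24.819 km/s.
Transfer-orbit speed at the same r (vis-viva, a = a_t): v_t = √[μ(2/r − 1/a_t)] = 32.110 km/s.
Δv₁ = |v_t − v_c| = |32.110 − 24.819| = 7.291 km/s.

Δv₁ = 7290 m/s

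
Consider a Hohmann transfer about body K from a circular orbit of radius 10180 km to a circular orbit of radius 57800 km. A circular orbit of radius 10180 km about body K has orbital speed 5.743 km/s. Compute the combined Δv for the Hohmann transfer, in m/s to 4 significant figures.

Δv = 2837 m/s

From the circular-orbit relation v² = μ/r at r = 10180 km: μ = v²r = (5.743)² × 10180 = 3.35757×10^5 km³/s².
Transfer-ellipse semi-major axis a_t = (r₁ + r₂)/2 = (10180 + 57800)/2 = 33990 km.
Circular speed at r₁: v₁ = √(μ/r₁) = √(3.35757×10^5/10180) = 5.743 km/s.
On the transfer ellipse at r₁, vis-viva gives v_p = √[μ(2/r₁ − 1/a_t)] = 7.489 km/s.
First burn Δv₁ = |v_p − v₁| = 1.746 km/s.
At r₂, v₂ = √(μ/r₂) = 2.410 km/s.
Transfer-orbit speed at r₂: v_a = √[μ(2/r₂ − 1/a_t)] = 1.319 km/s.
Second burn Δv₂ = |v₂ − v_a| = 1.091 km/s.
Δv = Δv₁ + Δv₂ = 1.746 + 1.091 = 2.837 km/s.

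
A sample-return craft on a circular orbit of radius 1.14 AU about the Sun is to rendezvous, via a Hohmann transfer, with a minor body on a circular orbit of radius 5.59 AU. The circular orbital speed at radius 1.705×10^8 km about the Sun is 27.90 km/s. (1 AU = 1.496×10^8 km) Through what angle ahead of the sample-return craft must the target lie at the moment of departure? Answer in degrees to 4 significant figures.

From the circular-orbit relation v² = μ/r at r = 1.705×10^8 km: μ = v²r = (27.90)² × 1.705×10^8 = 1.32719×10^11 km³/s².
In km: r₁ = 1.14 × 1.496×10^8 = 1.70544×10^8 km; r₂ = 5.59 × 1.496×10^8 = 8.36264×10^8 km.
The Hohmann ellipse has a_t = (r₁ + r₂)/2 = 5.03404×10^8 km.
The half-period of the transfer ellipse is t = π√(a_t³/μ) = 9.73999×10^7 s.
The target's mean motion on its circular orbit is ω₂ = √(μ/r₂³) = 1.50644×10^-8 rad/s.
Angle swept by the target during transfer: ω₂·t = 1.4673 rad = 84.07°.
The sample-return craft traverses 180° on the transfer ellipse, so the target must lead by 180° − 84.07° = 95.93°.

φ = 95.93°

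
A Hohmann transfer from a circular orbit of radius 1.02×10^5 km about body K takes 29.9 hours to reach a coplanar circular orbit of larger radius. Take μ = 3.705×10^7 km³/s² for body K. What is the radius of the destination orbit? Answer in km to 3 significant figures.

r₂ = 6.01×10^5 km

Transfer time t = 29.9 hours = 1.0764×10^5 s, and t = π√(a_t³/μ).
So a_t = (μ t²/π²)^(1/3) = (3.705×10^7 × (1.0764×10^5)² / π²)^(1/3) = 3.5168×10^5 km.
Since a_t = (r₁ + r₂)/2, r₂ = 2a_t − r₁ = 2×3.5168×10^5 − 1.020×10^5 = 6.0136×10^5 km.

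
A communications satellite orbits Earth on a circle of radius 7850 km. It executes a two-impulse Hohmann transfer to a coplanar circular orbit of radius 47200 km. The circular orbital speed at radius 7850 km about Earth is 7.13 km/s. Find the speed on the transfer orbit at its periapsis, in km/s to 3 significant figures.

v = 9.34 km/s

From the circular-orbit relation v² = μ/r at r = 7850 km: μ = v²r = (7.13)² × 7850 = 3.99070×10^5 km³/s².
The Hohmann ellipse has a_t = (r₁ + r₂)/2 = 27525 km.
The periapsis of the transfer ellipse is at r = 7850 km.
From the vis-viva equation, v = √[μ(2/r − 1/a_t)] = 9.337 km/s.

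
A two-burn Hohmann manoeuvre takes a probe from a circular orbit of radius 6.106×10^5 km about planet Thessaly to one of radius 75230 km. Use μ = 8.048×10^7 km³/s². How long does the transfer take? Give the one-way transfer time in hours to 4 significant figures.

The Hohmann ellipse has a_t = (r₁ + r₂)/2 = 3.42915×10^5 km.
Half the transfer-orbit period gives t = π√(a_t³/μ) = 70320 s.
Converting: 70320 s ÷ 3600 s/hour = 19.53 hours.

t = 19.53 hours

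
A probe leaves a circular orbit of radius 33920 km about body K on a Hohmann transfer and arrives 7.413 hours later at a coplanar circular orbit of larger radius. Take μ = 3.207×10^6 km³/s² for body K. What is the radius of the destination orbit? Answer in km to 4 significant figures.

r₂ = 88870 km

Transfer time t = 7.413 hours = 26686.8 s, and t = π√(a_t³/μ).
So a_t = (μ t²/π²)^(1/3) = (3.207×10^6 × (26686.8)² / π²)^(1/3) = 61395 km.
Since a_t = (r₁ + r₂)/2, r₂ = 2a_t − r₁ = 2×61395 − 33920 = 88870 km.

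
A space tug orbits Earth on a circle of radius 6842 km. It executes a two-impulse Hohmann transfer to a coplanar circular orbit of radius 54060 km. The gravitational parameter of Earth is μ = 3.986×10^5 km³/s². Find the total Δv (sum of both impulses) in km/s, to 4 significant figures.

Δv = 3.965 km/s

The Hohmann ellipse has a_t = (r₁ + r₂)/2 = 30451 km.
Circular speed at r₁: v₁ = √(μ/r₁) = √(3.986×10^5/6842) = 7.633 km/s.
On the transfer ellipse at r₁, vis-viva gives v_p = √[μ(2/r₁ − 1/a_t)] = 10.17 km/s.
First burn Δv₁ = |v_p − v₁| = 2.537 km/s.
At r₂, v₂ = √(μ/r₂) = 2.715 km/s.
Transfer-orbit speed at r₂: v_a = √[μ(2/r₂ − 1/a_t)] = 1.287 km/s.
Second burn Δv₂ = |v₂ − v_a| = 1.428 km/s.
Total Δv = Δv₁ + Δv₂ = 3.965 km/s.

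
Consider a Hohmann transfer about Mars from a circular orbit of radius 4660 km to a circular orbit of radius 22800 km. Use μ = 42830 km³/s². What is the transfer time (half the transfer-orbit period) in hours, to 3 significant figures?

Transfer-ellipse semi-major axis a_t = (r₁ + r₂)/2 = (4660 + 22800)/2 = 13730 km.
By Kepler's third law the transfer-orbit period is T = 2π√(a_t³/μ), so t = T/2 = 24420 s.
Converting: 24420 s ÷ 3600 s/hour = 6.78 hours.

t = 6.78 hours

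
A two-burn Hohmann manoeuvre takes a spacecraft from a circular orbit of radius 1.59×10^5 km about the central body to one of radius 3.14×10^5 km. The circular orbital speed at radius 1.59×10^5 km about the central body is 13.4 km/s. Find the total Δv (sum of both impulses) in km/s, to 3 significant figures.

Δv = 3.76 km/s

From the circular-orbit relation v² = μ/r at r = 1.59×10^5 km: μ = v²r = (13.4)² × 1.59×10^5 = 2.85500×10^7 km³/s².
The Hohmann ellipse has a_t = (r₁ + r₂)/2 = 2.365×10^5 km.
At r₁ the circular-orbit speed is v₁ = √(μ/r₁) = 13.40 km/s.
Transfer-orbit speed at r₁ (vis-viva): v_p = √[μ(2/r₁ − 1/a_t)] = 15.44 km/s.
First burn Δv₁ = |v_p − v₁| = 2.040 km/s.
Circular speed at r₂: v₂ = √(μ/r₂) = 9.535 km/s.
Transfer-orbit speed at r₂: v_a = √[μ(2/r₂ − 1/a_t)] = 7.818 km/s.
Second burn Δv₂ = |v₂ − v_a| = 1.717 km/s.
Total Δv = Δv₁ + Δv₂ = 3.757 km/s.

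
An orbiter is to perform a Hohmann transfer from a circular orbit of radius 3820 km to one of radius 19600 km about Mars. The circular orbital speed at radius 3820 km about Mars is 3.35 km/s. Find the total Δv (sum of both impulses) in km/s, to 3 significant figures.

From the circular-orbit relation v² = μ/r at r = 3820 km: μ = v²r = (3.35)² × 3820 = 42869.9 km³/s².
Semi-major axis of the transfer orbit: a_t = (3820 + 19600)/2 = 11710 km.
At r₁ the circular-orbit speed is v₁ = √(μ/r₁) = 3.3500 km/s.
On the transfer ellipse at r₁, v² = μ(2/r − 1/a) gives v_p = √[μ(2/r₁ − 1/a_t)] = 4.3341 km/s.
First burn Δv₁ = |v_p − v₁| = 0.9841 km/s.
Circular speed at r₂: v₂ = √(μ/r₂) = 1.4789 km/s.
Transfer-orbit speed at r₂: v_a = √[μ(2/r₂ − 1/a_t)] = 0.84470 km/s.
Second burn Δv₂ = |v₂ − v_a| = 0.6342 km/s.
Δv = Δv₁ + Δv₂ = 0.9841 + 0.6342 = 1.618 km/s.

Δv = 1.62 km/s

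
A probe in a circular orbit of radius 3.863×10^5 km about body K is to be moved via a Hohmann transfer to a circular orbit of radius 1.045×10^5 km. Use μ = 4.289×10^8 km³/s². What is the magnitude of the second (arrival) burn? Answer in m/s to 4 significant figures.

Semi-major axis of the transfer orbit: a_t = (3.863×10^5 + 1.045×10^5)/2 = 2.454×10^5 km.
Circular speed at r = 1.045×10^5 km: v_c = √(μ/r) = 64.065 km/s.
Transfer-orbit speed at the same r (vis-viva, a = a_t): v_t = √[μ(2/r − 1/a_t)] = 80.379 km/s.
Δv₂ = |v_t − v_c| = |80.379 − 64.065| = 16.31 km/s.

Δv₂ = 16310 m/s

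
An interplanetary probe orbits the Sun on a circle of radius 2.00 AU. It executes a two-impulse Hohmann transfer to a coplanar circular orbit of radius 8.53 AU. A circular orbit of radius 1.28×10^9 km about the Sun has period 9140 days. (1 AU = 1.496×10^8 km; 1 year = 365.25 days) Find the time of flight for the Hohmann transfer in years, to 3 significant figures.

From Kepler's third law T² = 4π²r³/μ at r = 1.28×10^9 km, T = 9140 days = 9140 × 86400 s = 7.89696×10^8 s: μ = 4π²r³/T² = 1.32761×10^11 km³/s².
In km: r₁ = 2.00 × 1.496×10^8 = 2.992×10^8 km; r₂ = 8.53 × 1.496×10^8 = 1.276088×10^9 km.
The Hohmann ellipse has a_t = (r₁ + r₂)/2 = 7.87644×10^8 km.
Half the transfer-orbit period gives t = π√(a_t³/μ) = 1.906×10^8 s.
Converting: 1.906×10^8 s ÷ 3.15576×10^7 s/year (365.25 × 86400) = 6.04 years.

t = 6.04 years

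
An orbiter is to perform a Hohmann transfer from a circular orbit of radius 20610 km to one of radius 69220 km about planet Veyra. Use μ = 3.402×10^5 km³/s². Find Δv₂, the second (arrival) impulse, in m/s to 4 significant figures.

The Hohmann ellipse has a_t = (r₁ + r₂)/2 = 44915 km.
On the circular orbit at r = 69220 km, v_c = √(μ/r) = 2.2169 km/s.
Transfer-orbit speed at the same r (vis-viva, a = a_t): v_t = √[μ(2/r − 1/a_t)] = 1.5017 km/s.
Δv₂ = |v_t − v_c| = |1.5017 − 2.2169| = 0.7152 km/s.

Δv₂ = 715.2 m/s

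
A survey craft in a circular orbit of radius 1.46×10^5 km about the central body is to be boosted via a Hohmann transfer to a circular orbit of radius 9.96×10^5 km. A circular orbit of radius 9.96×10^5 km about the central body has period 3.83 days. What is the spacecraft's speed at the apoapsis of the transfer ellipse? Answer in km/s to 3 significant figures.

v = 9.56 km/s

From Kepler's third law T² = 4π²r³/μ at r = 9.96×10^5 km, T = 3.83 days = 3.83 × 86400 s = 3.30912×10^5 s: μ = 4π²r³/T² = 3.56215×10^8 km³/s².
Semi-major axis of the transfer orbit: a_t = (1.460×10^5 + 9.960×10^5)/2 = 5.710×10^5 km.
At apoapsis, r = 9.960×10^5 km.
Vis-viva: v = √[μ(2/r − 1/a_t)] = √[3.56215×10^8 × (2/9.960×10^5 − 1/5.710×10^5)] = 9.563 km/s.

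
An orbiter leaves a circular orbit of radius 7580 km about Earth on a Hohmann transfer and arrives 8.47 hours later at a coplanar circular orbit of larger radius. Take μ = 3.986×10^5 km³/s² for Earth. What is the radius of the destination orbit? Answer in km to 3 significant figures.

Transfer time t = 8.47 hours = 30492 s, and t = π√(a_t³/μ).
So a_t = (μ t²/π²)^(1/3) = (3.986×10^5 × (30492)² / π²)^(1/3) = 33487 km.
Since a_t = (r₁ + r₂)/2, r₂ = 2a_t − r₁ = 2×33487 − 7580 = 59394 km.

r₂ = 59400 km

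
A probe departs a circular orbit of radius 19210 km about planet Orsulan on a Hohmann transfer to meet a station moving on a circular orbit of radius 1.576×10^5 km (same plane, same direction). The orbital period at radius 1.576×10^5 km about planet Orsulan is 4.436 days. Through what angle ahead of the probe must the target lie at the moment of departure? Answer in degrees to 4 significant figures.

φ = 104.4°

From Kepler's third law T² = 4π²r³/μ at r = 1.576×10^5 km, T = 4.436 days = 4.436 × 86400 s = 3.832704×10^5 s: μ = 4π²r³/T² = 1.05201×10^6 km³/s².
Transfer-ellipse semi-major axis a_t = (r₁ + r₂)/2 = (19210 + 1.576×10^5)/2 = 88405 km.
The half-period of the transfer ellipse is t = π√(a_t³/μ) = 80511 s.
The target's mean motion on its circular orbit is ω₂ = √(μ/r₂³) = 1.6394×10^-5 rad/s.
Angle swept by the target during transfer: ω₂·t = 1.3199 rad = 75.62°.
Arrival is 180° from departure on the ellipse, so φ = 180° − 75.62° = 104.4°.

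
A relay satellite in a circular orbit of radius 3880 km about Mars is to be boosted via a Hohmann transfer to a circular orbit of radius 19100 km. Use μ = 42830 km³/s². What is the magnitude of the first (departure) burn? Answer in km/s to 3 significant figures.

The Hohmann ellipse has a_t = (r₁ + r₂)/2 = 11490 km.
On the circular orbit at r = 3880 km, v_c = √(μ/r) = 3.32245 km/s.
Transfer-orbit speed at the same r (vis-viva, a = a_t): v_t = √[μ(2/r − 1/a_t)] = 4.28366 km/s.
Δv₁ = |v_t − v_c| = |4.28366 − 3.32245| = 0.9612 km/s.

Δv₁ = 0.961 km/s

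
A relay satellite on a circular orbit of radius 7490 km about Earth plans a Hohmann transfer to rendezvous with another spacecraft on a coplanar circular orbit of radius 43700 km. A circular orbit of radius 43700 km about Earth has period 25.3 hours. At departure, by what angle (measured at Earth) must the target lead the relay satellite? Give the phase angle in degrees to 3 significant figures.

From Kepler's third law T² = 4π²r³/μ at r = 43700 km, T = 25.3 hours = 25.3 × 3600 s = 91080 s: μ = 4π²r³/T² = 3.97153×10^5 km³/s².
Transfer-ellipse semi-major axis a_t = (r₁ + r₂)/2 = (7490 + 43700)/2 = 25595 km.
The half-period of the transfer ellipse is t = π√(a_t³/μ) = 20413 s.
The target's mean motion on its circular orbit is ω₂ = √(μ/r₂³) = 6.8985×10^-5 rad/s.
Angle swept by the target during transfer: ω₂·t = 1.4082 rad = 80.68°.
The relay satellite traverses 180° on the transfer ellipse, so the target must lead by 180° − 80.68° = 99.3°.

φ = 99.3°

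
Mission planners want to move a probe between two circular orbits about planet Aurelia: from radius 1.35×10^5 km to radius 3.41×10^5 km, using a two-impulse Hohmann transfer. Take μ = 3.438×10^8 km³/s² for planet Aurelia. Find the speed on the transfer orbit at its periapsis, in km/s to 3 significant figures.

v = 60.4 km/s

The Hohmann ellipse has a_t = (r₁ + r₂)/2 = 2.380×10^5 km.
At periapsis, r = 1.350×10^5 km.
Vis-viva: v = √[μ(2/r − 1/a_t)] = √[3.438×10^8 × (2/1.350×10^5 − 1/2.380×10^5)] = 60.41 km/s.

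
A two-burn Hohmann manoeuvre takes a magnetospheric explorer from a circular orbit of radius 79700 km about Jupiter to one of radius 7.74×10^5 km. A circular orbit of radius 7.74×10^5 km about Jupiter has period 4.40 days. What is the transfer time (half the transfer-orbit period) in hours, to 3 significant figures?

From Kepler's third law T² = 4π²r³/μ at r = 7.74×10^5 km, T = 4.40 days = 4.40 × 86400 s = 3.8016×10^5 s: μ = 4π²r³/T² = 1.26663×10^8 km³/s².
Semi-major axis of the transfer orbit: a_t = (79700 + 7.740×10^5)/2 = 4.2685×10^5 km.
Transfer time t = π√(a_t³/μ) = π√((4.2685×10^5)³ / 1.26663×10^8) = 77850 s.
Converting: 77850 s ÷ 3600 s/hour = 21.6 hours.

t = 21.6 hours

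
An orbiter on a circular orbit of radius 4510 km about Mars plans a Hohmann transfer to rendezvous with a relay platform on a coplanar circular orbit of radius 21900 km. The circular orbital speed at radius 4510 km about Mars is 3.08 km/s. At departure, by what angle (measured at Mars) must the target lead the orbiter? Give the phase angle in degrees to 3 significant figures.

From the circular-orbit relation v² = μ/r at r = 4510 km: μ = v²r = (3.08)² × 4510 = 42783.7 km³/s².
Transfer-ellipse semi-major axis a_t = (r₁ + r₂)/2 = (4510 + 21900)/2 = 13205 km.
Transfer time t = π√(a_t³/μ) = 23050 s.
The target's mean motion on its circular orbit is ω₂ = √(μ/r₂³) = 6.382×10^-5 rad/s.
Angle swept by the target during transfer: ω₂·t = 1.471 rad = 84.28°.
Arrival is 180° from departure on the ellipse, so φ = 180° − 84.28° = 95.7°.

φ = 95.7°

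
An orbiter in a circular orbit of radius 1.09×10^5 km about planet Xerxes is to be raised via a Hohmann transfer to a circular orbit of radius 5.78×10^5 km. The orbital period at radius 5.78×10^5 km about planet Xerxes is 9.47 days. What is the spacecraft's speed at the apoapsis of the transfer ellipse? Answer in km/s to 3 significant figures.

From Kepler's third law T² = 4π²r³/μ at r = 5.78×10^5 km, T = 9.47 days = 9.47 × 86400 s = 8.18208×10^5 s: μ = 4π²r³/T² = 1.13872×10^7 km³/s².
Semi-major axis of the transfer orbit: a_t = (1.090×10^5 + 5.780×10^5)/2 = 3.435×10^5 km.
At apoapsis, r = 5.780×10^5 km.
Applying v² = μ(2/r − 1/a_t): v = 2.500 km/s.

v = 2.50 km/s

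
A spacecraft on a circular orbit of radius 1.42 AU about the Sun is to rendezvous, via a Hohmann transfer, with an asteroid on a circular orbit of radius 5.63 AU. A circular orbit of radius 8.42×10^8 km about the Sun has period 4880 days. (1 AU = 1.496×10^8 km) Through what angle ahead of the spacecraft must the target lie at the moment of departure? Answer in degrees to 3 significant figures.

φ = 90.8°

From Kepler's third law T² = 4π²r³/μ at r = 8.42×10^8 km, T = 4880 days = 4880 × 86400 s = 4.21632×10^8 s: μ = 4π²r³/T² = 1.32565×10^11 km³/s².
In km: r₁ = 1.42 × 1.496×10^8 = 2.12432×10^8 km; r₂ = 5.63 × 1.496×10^8 = 8.42248×10^8 km.
Transfer-ellipse semi-major axis a_t = (r₁ + r₂)/2 = (2.12432×10^8 + 8.42248×10^8)/2 = 5.2734×10^8 km.
Transfer time t = π√(a_t³/μ) = 1.0449×10^8 s.
Target angular speed ω₂ = √(μ/r₂³) = 1.4895×10^-8 rad/s.
Angle swept by the target during transfer: ω₂·t = 1.5564 rad = 89.18°.
The spacecraft traverses 180° on the transfer ellipse, so the target must lead by 180° − 89.18° = 90.8°.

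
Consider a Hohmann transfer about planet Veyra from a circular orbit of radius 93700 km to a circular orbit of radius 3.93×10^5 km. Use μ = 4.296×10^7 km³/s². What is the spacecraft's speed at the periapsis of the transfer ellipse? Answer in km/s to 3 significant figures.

v = 27.2 km/s

Semi-major axis of the transfer orbit: a_t = (93700 + 3.930×10^5)/2 = 2.4335×10^5 km.
The periapsis of the transfer ellipse is at r = 93700 km.
From the vis-viva equation, v = √[μ(2/r − 1/a_t)] = 27.21 km/s.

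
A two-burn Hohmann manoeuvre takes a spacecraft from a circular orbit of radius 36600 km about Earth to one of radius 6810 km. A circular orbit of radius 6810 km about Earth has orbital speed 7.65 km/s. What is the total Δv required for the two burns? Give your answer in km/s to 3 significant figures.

From the circular-orbit relation v² = μ/r at r = 6810 km: μ = v²r = (7.65)² × 6810 = 3.98538×10^5 km³/s².
Transfer-ellipse semi-major axis a_t = (r₁ + r₂)/2 = (36600 + 6810)/2 = 21705 km.
At r₁ the circular-orbit speed is v₁ = √(μ/r₁) = 3.29985 km/s.
Transfer-orbit speed at r₁ (vis-viva): v_a = √[μ(2/r₁ − 1/a_t)] = 1.84837 km/s.
First burn Δv₁ = |v_a − v₁| = 1.451 km/s.
Circular speed at r₂: v₂ = √(μ/r₂) = 7.650 km/s.
Transfer-orbit speed at r₂: v_p = √[μ(2/r₂ − 1/a_t)] = 9.934 km/s.
Second burn Δv₂ = |v₂ − v_p| = 2.284 km/s.
Total Δv = Δv₁ + Δv₂ = 3.735 km/s.

Δv = 3.74 km/s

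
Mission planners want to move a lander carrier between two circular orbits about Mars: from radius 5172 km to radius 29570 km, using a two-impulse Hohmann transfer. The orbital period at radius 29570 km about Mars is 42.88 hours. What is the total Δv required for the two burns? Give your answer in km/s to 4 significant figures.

From Kepler's third law T² = 4π²r³/μ at r = 29570 km, T = 42.88 hours = 42.88 × 3600 s = 1.54368×10^5 s: μ = 4π²r³/T² = 42835.0 km³/s².
Semi-major axis of the transfer orbit: a_t = (5172 + 29570)/2 = 17371 km.
At r₁ the circular-orbit speed is v₁ = √(μ/r₁) = 2.8779 km/s.
On the transfer ellipse at r₁, vis-viva gives v_p = √[μ(2/r₁ − 1/a_t)] = 3.7548 km/s.
First burn Δv₁ = |v_p − v₁| = 0.8769 km/s.
Circular speed at r₂: v₂ = √(μ/r₂) = 1.20358 km/s.
Transfer-orbit speed at r₂: v_a = √[μ(2/r₂ − 1/a_t)] = 0.656736 km/s.
Second burn Δv₂ = |v₂ − v_a| = 0.5468 km/s.
Total Δv = Δv₁ + Δv₂ = 1.424 km/s.

Δv = 1.424 km/s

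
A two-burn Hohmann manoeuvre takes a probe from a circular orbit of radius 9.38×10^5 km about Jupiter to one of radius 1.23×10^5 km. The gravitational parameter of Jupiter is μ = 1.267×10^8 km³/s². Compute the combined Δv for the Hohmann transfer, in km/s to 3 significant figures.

Δv = 16.6 km/s

Transfer-ellipse semi-major axis a_t = (r₁ + r₂)/2 = (9.380×10^5 + 1.230×10^5)/2 = 5.305×10^5 km.
At r₁ the circular-orbit speed is v₁ = √(μ/r₁) = 11.622 km/s.
On the transfer ellipse at r₁, v² = μ(2/r − 1/a) gives v_a = √[μ(2/r₁ − 1/a_t)] = 5.5962 km/s.
First burn Δv₁ = |v_a − v₁| = 6.026 km/s.
Circular speed at r₂: v₂ = √(μ/r₂) = 32.095 km/s.
Transfer-orbit speed at r₂: v_p = √[μ(2/r₂ − 1/a_t)] = 42.677 km/s.
Second burn Δv₂ = |v₂ − v_p| = 10.58 km/s.
Total Δv = Δv₁ + Δv₂ = 16.61 km/s.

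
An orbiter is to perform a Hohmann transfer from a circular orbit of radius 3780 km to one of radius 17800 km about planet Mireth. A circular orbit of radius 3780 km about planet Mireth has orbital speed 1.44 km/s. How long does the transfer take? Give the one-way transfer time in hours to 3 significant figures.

From the circular-orbit relation v² = μ/r at r = 3780 km: μ = v²r = (1.44)² × 3780 = 7838.21 km³/s².
The Hohmann ellipse has a_t = (r₁ + r₂)/2 = 10790 km.
Half the transfer-orbit period gives t = π√(a_t³/μ) = 39770 s.
Converting: 39770 s ÷ 3600 s/hour = 11.0 hours.

t = 11.0 hours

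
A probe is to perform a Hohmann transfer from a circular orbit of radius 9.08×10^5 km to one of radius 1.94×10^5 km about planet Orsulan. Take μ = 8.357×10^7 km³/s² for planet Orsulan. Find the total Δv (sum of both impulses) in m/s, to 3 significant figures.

Transfer-ellipse semi-major axis a_t = (r₁ + r₂)/2 = (9.080×10^5 + 1.940×10^5)/2 = 5.510×10^5 km.
Circular speed at r₁: v₁ = √(μ/r₁) = √(8.357×10^7/9.080×10^5) = 9.594 km/s.
On the transfer ellipse at r₁, vis-viva gives v_a = √[μ(2/r₁ − 1/a_t)] = 5.693 km/s.
First burn Δv₁ = |v_a − v₁| = 3.901 km/s.
Circular speed at r₂: v₂ = √(μ/r₂) = 20.7551 km/s.
Transfer-orbit speed at r₂: v_p = √[μ(2/r₂ − 1/a_t)] = 26.6435 km/s.
Second burn Δv₂ = |v₂ − v_p| = 5.888 km/s.
Total Δv = Δv₁ + Δv₂ = 9.789 km/s.

Δv = 9790 m/s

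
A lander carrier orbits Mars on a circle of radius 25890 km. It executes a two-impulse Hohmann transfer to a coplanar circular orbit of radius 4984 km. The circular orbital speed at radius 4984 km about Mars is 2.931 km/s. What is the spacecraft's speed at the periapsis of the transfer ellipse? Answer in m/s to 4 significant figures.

From the circular-orbit relation v² = μ/r at r = 4984 km: μ = v²r = (2.931)² × 4984 = 42816.4 km³/s².
Transfer-ellipse semi-major axis a_t = (r₁ + r₂)/2 = (25890 + 4984)/2 = 15437 km.
At periapsis, r = 4984 km.
From the vis-viva equation, v = √[μ(2/r − 1/a_t)] = 3.796 km/s.

v = 3796 m/s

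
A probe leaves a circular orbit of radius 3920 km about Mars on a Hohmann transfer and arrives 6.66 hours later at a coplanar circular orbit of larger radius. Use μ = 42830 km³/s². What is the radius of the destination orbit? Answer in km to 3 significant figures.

r₂ = 23200 km

Transfer time t = 6.66 hours = 23976 s, and t = π√(a_t³/μ).
So a_t = (μ t²/π²)^(1/3) = (42830 × (23976)² / π²)^(1/3) = 13562 km.
Since a_t = (r₁ + r₂)/2, r₂ = 2a_t − r₁ = 2×13562 − 3920 = 23204 km.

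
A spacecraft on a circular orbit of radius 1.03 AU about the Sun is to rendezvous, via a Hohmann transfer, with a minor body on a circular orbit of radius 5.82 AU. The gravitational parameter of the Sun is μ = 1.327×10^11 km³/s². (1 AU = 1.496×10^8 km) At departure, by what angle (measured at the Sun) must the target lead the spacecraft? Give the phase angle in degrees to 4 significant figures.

φ = 98.74°

In km: r₁ = 1.03 × 1.496×10^8 = 1.54088×10^8 km; r₂ = 5.82 × 1.496×10^8 = 8.70672×10^8 km.
The Hohmann ellipse has a_t = (r₁ + r₂)/2 = 5.1238×10^8 km.
The half-period of the transfer ellipse is t = π√(a_t³/μ) = 1.00024×10^8 s.
The target's mean motion on its circular orbit is ω₂ = √(μ/r₂³) = 1.41793×10^-8 rad/s.
Angle swept by the target during transfer: ω₂·t = 1.4183 rad = 81.26°.
The spacecraft traverses 180° on the transfer ellipse, so the target must lead by 180° − 81.26° = 98.74°.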